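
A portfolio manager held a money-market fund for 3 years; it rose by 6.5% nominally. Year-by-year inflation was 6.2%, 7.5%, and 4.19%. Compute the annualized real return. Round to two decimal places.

-3.62%

Cumulative inflation factor: 1.062 × 1.075 × 1.0419 ≈ 1.18949.
Nominal growth factor: 1.06500. Real growth factor = 1.06500 / 1.18949 ≈ 0.89535.
Annualized: 0.89535^(1/3) − 1 ≈ -0.03618.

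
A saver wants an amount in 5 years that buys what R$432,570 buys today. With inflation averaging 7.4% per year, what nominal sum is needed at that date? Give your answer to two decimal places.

Cumulative price-level factor: (1+7.4%)^5 ≈ 1.4289643919.
The nominal amount required is R$432,570 scaled up by that factor.

R$618,127.13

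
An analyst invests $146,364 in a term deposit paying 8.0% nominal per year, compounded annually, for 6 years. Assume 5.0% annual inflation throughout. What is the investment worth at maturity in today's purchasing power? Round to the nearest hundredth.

Nominal value at maturity: $146,364 × (1 + 8.0%)^6 ≈ $232,261.27.
Price-level factor over 6 years: (1 + 5.0%)^6 ≈ 1.3400956406.
Dividing the nominal maturity value by the price-level factor gives the value in today's money.

$173,316.94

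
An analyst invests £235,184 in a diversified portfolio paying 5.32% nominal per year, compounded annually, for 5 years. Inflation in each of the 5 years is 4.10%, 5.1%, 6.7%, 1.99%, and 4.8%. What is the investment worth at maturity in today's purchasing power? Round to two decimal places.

£244,244.78

Nominal value at maturity: £235,184 × (1 + 5.32%)^5 ≈ £304,762.85.
Price-level factor over 5 years: 1.0410 × 1.051 × 1.067 × 1.0199 × 1.048 ≈ 1.2477763199.
The maturity value deflated by that factor is the answer in today's purchasing power.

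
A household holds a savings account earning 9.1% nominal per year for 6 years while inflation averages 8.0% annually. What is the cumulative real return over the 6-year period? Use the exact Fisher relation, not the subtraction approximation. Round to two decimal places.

The annual real rate is (1+9.1%)/(1+8.0%) − 1 = 1.0185%.
Compounded over 6 years: (1 + 0.010185)^6 − 1 ≈ 0.06269.

6.27%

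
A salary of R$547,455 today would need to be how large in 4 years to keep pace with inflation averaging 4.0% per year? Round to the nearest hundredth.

Cumulative price-level factor: (1+4.0%)^4 = 1.16985856.
Multiplying R$547,455 by the price-level factor gives the future nominal sum.

R$640,444.92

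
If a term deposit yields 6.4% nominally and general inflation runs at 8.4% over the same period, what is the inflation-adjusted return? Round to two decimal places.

Real return via the Fisher equation: (1 + 6.4%)/(1 + 8.4%) − 1 = 1.064/1.084 − 1 ≈ -0.01845.

-1.85%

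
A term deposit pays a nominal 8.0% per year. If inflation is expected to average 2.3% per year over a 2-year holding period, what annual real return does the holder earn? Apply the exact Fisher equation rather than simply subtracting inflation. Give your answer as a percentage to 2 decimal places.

With constant rates the annual real return is the same each year: (1+8.0%)/(1+2.3%) − 1 = 0.05572.

5.57%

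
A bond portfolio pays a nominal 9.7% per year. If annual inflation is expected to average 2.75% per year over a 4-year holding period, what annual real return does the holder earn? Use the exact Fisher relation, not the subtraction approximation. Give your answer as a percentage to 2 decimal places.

6.76%

With constant rates the annual real return is the same each year: (1+9.7%)/(1+2.75%) − 1 = 0.06764.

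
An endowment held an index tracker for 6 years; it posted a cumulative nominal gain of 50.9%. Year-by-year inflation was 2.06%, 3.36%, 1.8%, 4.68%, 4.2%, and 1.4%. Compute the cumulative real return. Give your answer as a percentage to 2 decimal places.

27.05%

Cumulative inflation factor: 1.0206 × 1.0336 × 1.018 × 1.0468 × 1.042 × 1.014 ≈ 1.18775.
Nominal growth factor: 1.50900. Real growth factor = 1.50900 / 1.18775 ≈ 1.27047.
Total real return ≈ 27.0469%.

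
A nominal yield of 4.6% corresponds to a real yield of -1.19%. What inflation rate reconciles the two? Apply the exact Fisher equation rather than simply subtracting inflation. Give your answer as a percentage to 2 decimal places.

5.86%

From (1+r_nom) = (1+r_real)(1+π), we get 1+π = (1 + 4.6%)/(1 − 1.19%) = 1.046/0.9881 ≈ 1.05860.
So π ≈ 5.8597%.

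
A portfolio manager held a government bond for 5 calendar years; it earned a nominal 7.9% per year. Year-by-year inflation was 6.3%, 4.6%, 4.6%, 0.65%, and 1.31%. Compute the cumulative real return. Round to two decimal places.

23.32%

Cumulative inflation factor: 1.063 × 1.046 × 1.046 × 1.0065 × 1.0131 ≈ 1.18594.
Nominal growth factor: 1.46254. Real growth factor = 1.46254 / 1.18594 ≈ 1.23323.
Total real return ≈ 23.3231%.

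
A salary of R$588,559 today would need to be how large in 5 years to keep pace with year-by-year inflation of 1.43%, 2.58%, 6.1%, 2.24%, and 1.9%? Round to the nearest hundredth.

R$676,907.82

Cumulative price-level factor: 1.0143 × 1.0258 × 1.061 × 1.0224 × 1.019 ≈ 1.1501103955.
The nominal amount required is R$588,559 scaled up by that factor.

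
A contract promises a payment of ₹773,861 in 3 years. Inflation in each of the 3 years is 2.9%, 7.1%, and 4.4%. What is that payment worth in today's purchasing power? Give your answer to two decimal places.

Price-level factor over 3 years: 1.029 × 1.071 × 1.044 = 1.150549596.
Purchasing power today: ₹773,861 divided by that factor.

₹672,601.17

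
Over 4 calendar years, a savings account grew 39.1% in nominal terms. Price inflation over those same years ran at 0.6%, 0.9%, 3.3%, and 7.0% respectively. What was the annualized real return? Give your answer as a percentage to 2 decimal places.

Cumulative inflation factor: 1.006 × 1.009 × 1.033 × 1.070 ≈ 1.12195.
Nominal growth factor: 1.39100. Real growth factor = 1.39100 / 1.12195 ≈ 1.23981.
Annualized: 1.23981^(1/4) − 1 ≈ 0.05521.

5.52%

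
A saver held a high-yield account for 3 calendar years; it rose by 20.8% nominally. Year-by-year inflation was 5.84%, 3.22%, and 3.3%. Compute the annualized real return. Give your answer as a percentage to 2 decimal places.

Cumulative inflation factor: 1.0584 × 1.0322 × 1.033 ≈ 1.12853.
Nominal growth factor: 1.20800. Real growth factor = 1.20800 / 1.12853 ≈ 1.07042.
Annualized: 1.07042^(1/3) − 1 ≈ 0.02294.

2.29%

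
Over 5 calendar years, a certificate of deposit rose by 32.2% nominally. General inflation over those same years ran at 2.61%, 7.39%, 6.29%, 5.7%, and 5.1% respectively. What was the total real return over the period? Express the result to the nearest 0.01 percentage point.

1.60%

Cumulative inflation factor: 1.0261 × 1.0739 × 1.0629 × 1.057 × 1.051 ≈ 1.30114.
Nominal growth factor: 1.32200. Real growth factor = 1.32200 / 1.30114 ≈ 1.01603.
Total real return ≈ 1.6033%.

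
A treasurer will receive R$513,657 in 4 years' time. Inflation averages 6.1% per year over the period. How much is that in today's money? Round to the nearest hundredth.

Price-level factor over 4 years: (1 + 6.1%)^4 ≈ 1.2672477698.
Purchasing power today: R$513,657 divided by that factor.

R$405,332.73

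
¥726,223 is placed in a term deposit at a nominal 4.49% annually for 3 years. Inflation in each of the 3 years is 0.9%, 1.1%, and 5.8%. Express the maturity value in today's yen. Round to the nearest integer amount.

Nominal value at maturity: ¥726,223 × (1 + 4.49%)^3 ≈ ¥828,503.
Price-level factor over 3 years: 1.009 × 1.011 × 1.058 = 1.079264742.
Dividing the nominal maturity value by the price-level factor gives the value in today's money.

¥767,655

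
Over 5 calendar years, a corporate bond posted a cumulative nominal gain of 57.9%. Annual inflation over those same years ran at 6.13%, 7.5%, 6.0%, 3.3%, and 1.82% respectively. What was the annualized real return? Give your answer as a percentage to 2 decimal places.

Cumulative inflation factor: 1.0613 × 1.075 × 1.060 × 1.033 × 1.0182 ≈ 1.27200.
Nominal growth factor: 1.57900. Real growth factor = 1.57900 / 1.27200 ≈ 1.24136.
Annualized: 1.24136^(1/5) − 1 ≈ 0.04419.

4.42%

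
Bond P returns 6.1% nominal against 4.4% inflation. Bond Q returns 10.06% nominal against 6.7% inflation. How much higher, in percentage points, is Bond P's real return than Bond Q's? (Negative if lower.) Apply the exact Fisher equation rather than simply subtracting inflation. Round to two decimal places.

Bond P real return: 1.061/1.044 − 1 = 1.628%.
Bond Q real return: 1.1006/1.067 − 1 = 3.149%.
Difference: 1.628 − 3.149 = -1.521 pp.

-1.52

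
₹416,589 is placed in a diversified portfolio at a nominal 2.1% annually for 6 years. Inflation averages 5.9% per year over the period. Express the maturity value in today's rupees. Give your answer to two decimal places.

₹334,569.61

Nominal value at maturity: ₹416,589 × (1 + 2.1%)^6 ≈ ₹471,913.34.
Price-level factor over 6 years: (1 + 5.9%)^6 ≈ 1.4105086721.
Dividing the nominal maturity value by the price-level factor gives the value in today's money.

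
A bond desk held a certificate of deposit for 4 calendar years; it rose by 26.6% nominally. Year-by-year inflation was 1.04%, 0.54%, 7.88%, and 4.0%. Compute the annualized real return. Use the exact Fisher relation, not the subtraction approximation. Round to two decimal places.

2.66%

Cumulative inflation factor: 1.0104 × 1.0054 × 1.0788 × 1.040 ≈ 1.13974.
Nominal growth factor: 1.26600. Real growth factor = 1.26600 / 1.13974 ≈ 1.11078.
Annualized: 1.11078^(1/4) − 1 ≈ 0.02661.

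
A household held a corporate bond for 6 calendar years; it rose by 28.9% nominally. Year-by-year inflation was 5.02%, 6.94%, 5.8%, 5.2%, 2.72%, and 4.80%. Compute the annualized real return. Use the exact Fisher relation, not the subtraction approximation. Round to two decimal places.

Cumulative inflation factor: 1.0502 × 1.0694 × 1.058 × 1.052 × 1.0272 × 1.0480 ≈ 1.34564.
Nominal growth factor: 1.28900. Real growth factor = 1.28900 / 1.34564 ≈ 0.95791.
Annualized: 0.95791^(1/6) − 1 ≈ -0.00714.

-0.71%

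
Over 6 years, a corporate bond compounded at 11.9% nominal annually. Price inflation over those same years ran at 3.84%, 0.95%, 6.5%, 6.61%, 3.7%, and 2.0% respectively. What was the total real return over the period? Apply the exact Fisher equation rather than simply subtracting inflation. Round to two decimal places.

55.95%

Cumulative inflation factor: 1.0384 × 1.0095 × 1.065 × 1.0661 × 1.037 × 1.020 ≈ 1.25892.
Nominal growth factor: 1.96327. Real growth factor = 1.96327 / 1.25892 ≈ 1.55949.
Total real return ≈ 55.9492%.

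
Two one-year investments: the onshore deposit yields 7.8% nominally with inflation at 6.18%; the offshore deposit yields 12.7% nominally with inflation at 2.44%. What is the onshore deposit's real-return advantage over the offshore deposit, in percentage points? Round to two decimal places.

The onshore deposit real return: 1.078/1.0618 − 1 = 1.526%.
The offshore deposit real return: 1.127/1.0244 − 1 = 10.016%.
Difference: 1.526 − 10.016 = -8.490 pp.

-8.49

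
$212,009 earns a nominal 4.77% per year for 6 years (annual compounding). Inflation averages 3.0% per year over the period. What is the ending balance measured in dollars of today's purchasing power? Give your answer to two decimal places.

Nominal value at maturity: $212,009 × (1 + 4.77%)^6 ≈ $280,398.68.
Price-level factor over 6 years: (1 + 3.0%)^6 ≈ 1.1940522965.
The maturity value deflated by that factor is the answer in today's purchasing power.

$234,829.48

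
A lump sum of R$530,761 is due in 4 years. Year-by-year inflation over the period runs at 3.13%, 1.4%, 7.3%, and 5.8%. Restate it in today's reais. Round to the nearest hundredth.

Price-level factor over 4 years: 1.0313 × 1.014 × 1.073 × 1.058 ≈ 1.1871575597.
Purchasing power today: R$530,761 divided by that factor.

R$447,085.56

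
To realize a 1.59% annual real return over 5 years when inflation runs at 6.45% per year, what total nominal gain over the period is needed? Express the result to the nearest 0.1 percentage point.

Required annual nominal rate: (1+1.59%)(1+6.45%) − 1 = 8.142555%.
Cumulative over 5 years: (1 + 0.08142555)^5 − 1 ≈ 0.47905.

47.9%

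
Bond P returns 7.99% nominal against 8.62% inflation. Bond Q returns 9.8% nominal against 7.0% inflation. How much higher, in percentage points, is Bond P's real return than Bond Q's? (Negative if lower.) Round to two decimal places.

-3.20

Bond P real return: 1.0799/1.0862 − 1 = -0.580%.
Bond Q real return: 1.098/1.070 − 1 = 2.617%.
Difference: -0.580 − 2.617 = -3.197 pp.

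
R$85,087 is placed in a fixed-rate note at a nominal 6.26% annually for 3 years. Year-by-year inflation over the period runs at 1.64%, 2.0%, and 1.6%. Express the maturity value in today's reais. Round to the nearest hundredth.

Nominal value at maturity: R$85,087 × (1 + 6.26%)^3 ≈ R$102,087.52.
Price-level factor over 3 years: 1.0164 × 1.020 × 1.016 = 1.053315648.
Dividing the nominal maturity value by the price-level factor gives the value in today's money.

R$96,920.16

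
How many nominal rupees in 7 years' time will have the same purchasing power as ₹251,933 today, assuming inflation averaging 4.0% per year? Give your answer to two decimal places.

Cumulative price-level factor: (1+4.0%)^7 ≈ 1.3159317792.
Multiplying ₹251,933 by the price-level factor gives the future nominal sum.

₹331,526.64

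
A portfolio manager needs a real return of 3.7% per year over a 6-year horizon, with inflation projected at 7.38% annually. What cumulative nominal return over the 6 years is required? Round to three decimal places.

90.640%

Required annual nominal rate: (1+3.7%)(1+7.38%) − 1 = 11.35306%.
Cumulative over 6 years: (1 + 0.1135306)^6 − 1 ≈ 0.90640.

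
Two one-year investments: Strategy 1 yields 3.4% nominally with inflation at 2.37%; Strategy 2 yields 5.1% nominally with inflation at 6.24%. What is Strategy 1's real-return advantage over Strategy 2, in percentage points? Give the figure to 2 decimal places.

Strategy 1 real return: 1.034/1.0237 − 1 = 1.006%.
Strategy 2 real return: 1.051/1.0624 − 1 = -1.073%.
Difference: 1.006 − (-1.073) = 2.079 pp.

2.08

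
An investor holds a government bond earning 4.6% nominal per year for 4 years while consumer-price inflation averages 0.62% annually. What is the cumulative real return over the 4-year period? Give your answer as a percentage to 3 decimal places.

16.786%

The annual real rate is (1+4.6%)/(1+0.62%) − 1 = 3.9555%.
Compounded over 4 years: (1 + 0.039555)^4 − 1 ≈ 0.16786.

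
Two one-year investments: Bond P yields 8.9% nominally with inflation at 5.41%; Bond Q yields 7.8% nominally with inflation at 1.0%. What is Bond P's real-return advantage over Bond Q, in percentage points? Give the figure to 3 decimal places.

-3.422

Bond P real return: 1.089/1.0541 − 1 = 3.3109%.
Bond Q real return: 1.078/1.010 − 1 = 6.7327%.
Difference: 3.3109 − 6.7327 = -3.4218 pp.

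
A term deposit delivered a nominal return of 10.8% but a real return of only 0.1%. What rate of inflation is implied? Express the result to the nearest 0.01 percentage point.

10.69%

From (1+r_nom) = (1+r_real)(1+π), we get 1+π = (1 + 10.8%)/(1 + 0.1%) = 1.108/1.001 ≈ 1.10689.
So π ≈ 10.6893%.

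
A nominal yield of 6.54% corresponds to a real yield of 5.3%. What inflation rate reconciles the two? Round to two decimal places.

1.18%

From (1+r_nom) = (1+r_real)(1+π), we get 1+π = (1 + 6.54%)/(1 + 5.3%) = 1.0654/1.053 ≈ 1.01178.
So π ≈ 1.1776%.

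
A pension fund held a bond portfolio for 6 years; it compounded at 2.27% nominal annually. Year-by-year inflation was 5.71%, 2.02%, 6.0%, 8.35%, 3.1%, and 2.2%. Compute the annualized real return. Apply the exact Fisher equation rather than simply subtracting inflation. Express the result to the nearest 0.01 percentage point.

-2.17%

Cumulative inflation factor: 1.0571 × 1.0202 × 1.060 × 1.0835 × 1.031 × 1.022 ≈ 1.30511.
Nominal growth factor: 1.14417. Real growth factor = 1.14417 / 1.30511 ≈ 0.87669.
Annualized: 0.87669^(1/6) − 1 ≈ -0.02170.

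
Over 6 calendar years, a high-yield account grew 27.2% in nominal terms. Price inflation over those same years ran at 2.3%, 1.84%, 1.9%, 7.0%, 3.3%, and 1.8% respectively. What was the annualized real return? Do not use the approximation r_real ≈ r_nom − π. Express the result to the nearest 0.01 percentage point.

1.05%

Cumulative inflation factor: 1.023 × 1.0184 × 1.019 × 1.070 × 1.033 × 1.018 ≈ 1.19454.
Nominal growth factor: 1.27200. Real growth factor = 1.27200 / 1.19454 ≈ 1.06485.
Annualized: 1.06485^(1/6) − 1 ≈ 0.01053.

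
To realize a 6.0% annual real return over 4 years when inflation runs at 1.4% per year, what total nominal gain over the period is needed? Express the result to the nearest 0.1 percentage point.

Required annual nominal rate: (1+6.0%)(1+1.4%) − 1 = 7.484%.
Cumulative over 4 years: (1 + 0.07484)^4 − 1 ≈ 0.33467.

33.5%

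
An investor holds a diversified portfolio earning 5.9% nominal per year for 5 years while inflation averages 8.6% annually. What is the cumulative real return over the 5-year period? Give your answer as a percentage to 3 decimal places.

-11.828%

The annual real rate is (1+5.9%)/(1+8.6%) − 1 = -2.4862%.
Compounded over 5 years: (1 + -0.024862)^5 − 1 ≈ -0.11828.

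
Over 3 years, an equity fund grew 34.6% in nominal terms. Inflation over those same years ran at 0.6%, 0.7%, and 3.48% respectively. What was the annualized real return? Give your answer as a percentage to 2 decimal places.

Cumulative inflation factor: 1.006 × 1.007 × 1.0348 ≈ 1.04830.
Nominal growth factor: 1.34600. Real growth factor = 1.34600 / 1.04830 ≈ 1.28399.
Annualized: 1.28399^(1/3) − 1 ≈ 0.08689.

8.69%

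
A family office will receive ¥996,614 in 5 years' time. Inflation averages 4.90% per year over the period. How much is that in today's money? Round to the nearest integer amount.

¥784,602

Price-level factor over 5 years: (1 + 4.90%)^5 ≈ 1.2702155965.
Purchasing power today: ¥996,614 divided by that factor.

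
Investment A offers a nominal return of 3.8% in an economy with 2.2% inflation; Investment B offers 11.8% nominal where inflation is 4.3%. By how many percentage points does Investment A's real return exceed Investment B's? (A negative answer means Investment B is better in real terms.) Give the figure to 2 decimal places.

Investment A real return: 1.038/1.022 − 1 = 1.566%.
Investment B real return: 1.118/1.043 − 1 = 7.191%.
Difference: 1.566 − 7.191 = -5.625 pp.

-5.63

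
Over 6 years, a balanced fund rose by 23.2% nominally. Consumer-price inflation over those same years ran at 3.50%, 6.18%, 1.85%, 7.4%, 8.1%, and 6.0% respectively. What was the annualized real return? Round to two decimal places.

Cumulative inflation factor: 1.0350 × 1.0618 × 1.0185 × 1.074 × 1.081 × 1.060 ≈ 1.37746.
Nominal growth factor: 1.23200. Real growth factor = 1.23200 / 1.37746 ≈ 0.89440.
Annualized: 0.89440^(1/6) − 1 ≈ -0.01843.

-1.84%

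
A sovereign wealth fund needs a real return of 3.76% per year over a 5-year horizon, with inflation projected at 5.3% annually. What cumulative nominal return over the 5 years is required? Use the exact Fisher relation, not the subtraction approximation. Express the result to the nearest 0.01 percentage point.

Required annual nominal rate: (1+3.76%)(1+5.3%) − 1 = 9.25928%.
Cumulative over 5 years: (1 + 0.0925928)^5 − 1 ≈ 0.55701.

55.70%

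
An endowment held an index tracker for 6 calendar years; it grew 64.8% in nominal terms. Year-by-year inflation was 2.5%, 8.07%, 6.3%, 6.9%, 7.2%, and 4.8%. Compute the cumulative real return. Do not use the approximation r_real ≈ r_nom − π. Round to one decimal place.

Cumulative inflation factor: 1.025 × 1.0807 × 1.063 × 1.069 × 1.072 × 1.048 ≈ 1.41415.
Nominal growth factor: 1.64800. Real growth factor = 1.64800 / 1.41415 ≈ 1.16536.
Total real return ≈ 16.5363%.

16.5%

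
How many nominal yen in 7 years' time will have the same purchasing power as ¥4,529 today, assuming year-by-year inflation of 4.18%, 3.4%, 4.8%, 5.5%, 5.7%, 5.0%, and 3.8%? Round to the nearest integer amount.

Cumulative price-level factor: 1.0418 × 1.034 × 1.048 × 1.055 × 1.057 × 1.050 × 1.038 ≈ 1.3720826542.
The nominal amount required is ¥4,529 scaled up by that factor.

¥6,214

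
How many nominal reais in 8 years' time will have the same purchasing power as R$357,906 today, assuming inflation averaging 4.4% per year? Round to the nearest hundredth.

R$505,094.88

Cumulative price-level factor: (1+4.4%)^8 ≈ 1.4112501118.
Multiplying R$357,906 by the price-level factor gives the future nominal sum.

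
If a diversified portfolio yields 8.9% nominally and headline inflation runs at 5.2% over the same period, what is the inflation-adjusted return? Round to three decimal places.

3.517%

Real return via the Fisher equation: (1 + 8.9%)/(1 + 5.2%) − 1 = 1.089/1.052 − 1 ≈ 0.03517.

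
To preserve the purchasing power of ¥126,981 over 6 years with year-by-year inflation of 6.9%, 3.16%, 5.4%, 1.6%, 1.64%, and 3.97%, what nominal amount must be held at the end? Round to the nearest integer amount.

Cumulative price-level factor: 1.069 × 1.0316 × 1.054 × 1.016 × 1.0164 × 1.0397 ≈ 1.2479467600.
Multiplying ¥126,981 by the price-level factor gives the future nominal sum.

¥158,466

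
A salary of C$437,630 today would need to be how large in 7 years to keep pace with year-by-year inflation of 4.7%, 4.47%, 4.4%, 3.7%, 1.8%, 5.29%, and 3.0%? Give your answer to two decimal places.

C$572,132.67

Cumulative price-level factor: 1.047 × 1.0447 × 1.044 × 1.037 × 1.018 × 1.0529 × 1.030 ≈ 1.3073433431.
The nominal amount required is C$437,630 scaled up by that factor.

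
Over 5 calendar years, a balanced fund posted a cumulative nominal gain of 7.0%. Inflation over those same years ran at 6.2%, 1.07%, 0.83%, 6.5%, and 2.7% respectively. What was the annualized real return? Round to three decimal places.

Cumulative inflation factor: 1.062 × 1.0107 × 1.0083 × 1.065 × 1.027 ≈ 1.18374.
Nominal growth factor: 1.07000. Real growth factor = 1.07000 / 1.18374 ≈ 0.90391.
Annualized: 0.90391^(1/5) − 1 ≈ -0.02000.

-2.000%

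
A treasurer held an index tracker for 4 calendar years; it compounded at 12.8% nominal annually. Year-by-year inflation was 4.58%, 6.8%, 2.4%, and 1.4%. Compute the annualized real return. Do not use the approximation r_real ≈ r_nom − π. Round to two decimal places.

Cumulative inflation factor: 1.0458 × 1.068 × 1.024 × 1.014 ≈ 1.15973.
Nominal growth factor: 1.61896. Real growth factor = 1.61896 / 1.15973 ≈ 1.39598.
Annualized: 1.39598^(1/4) − 1 ≈ 0.08698.

8.70%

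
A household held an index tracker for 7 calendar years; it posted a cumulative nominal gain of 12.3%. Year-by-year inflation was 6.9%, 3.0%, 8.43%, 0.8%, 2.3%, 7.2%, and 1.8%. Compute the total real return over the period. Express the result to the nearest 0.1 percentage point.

Cumulative inflation factor: 1.069 × 1.030 × 1.0843 × 1.008 × 1.023 × 1.072 × 1.018 ≈ 1.34352.
Nominal growth factor: 1.12300. Real growth factor = 1.12300 / 1.34352 ≈ 0.83587.
Total real return ≈ -16.4134%.

-16.4%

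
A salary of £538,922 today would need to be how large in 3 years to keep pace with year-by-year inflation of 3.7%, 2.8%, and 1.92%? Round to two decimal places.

£585,540.85

Cumulative price-level factor: 1.037 × 1.028 × 1.0192 = 1.0865038912.
Multiplying £538,922 by the price-level factor gives the future nominal sum.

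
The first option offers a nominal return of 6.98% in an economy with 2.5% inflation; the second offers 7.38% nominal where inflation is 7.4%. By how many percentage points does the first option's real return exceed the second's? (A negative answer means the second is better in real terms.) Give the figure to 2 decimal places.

4.39

The first option real return: 1.0698/1.025 − 1 = 4.371%.
The second real return: 1.0738/1.074 − 1 = -0.019%.
Difference: 4.371 − (-0.019) = 4.390 pp.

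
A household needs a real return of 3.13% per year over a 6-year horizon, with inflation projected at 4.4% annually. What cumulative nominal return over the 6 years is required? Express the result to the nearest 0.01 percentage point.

Required annual nominal rate: (1+3.13%)(1+4.4%) − 1 = 7.66772%.
Cumulative over 6 years: (1 + 0.0766772)^6 − 1 ≈ 0.55781.

55.78%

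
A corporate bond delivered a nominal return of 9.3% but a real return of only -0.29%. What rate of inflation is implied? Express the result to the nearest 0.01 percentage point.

From (1+r_nom) = (1+r_real)(1+π), we get 1+π = (1 + 9.3%)/(1 − 0.29%) = 1.093/0.9971 ≈ 1.09618.
So π ≈ 9.6179%.

9.62%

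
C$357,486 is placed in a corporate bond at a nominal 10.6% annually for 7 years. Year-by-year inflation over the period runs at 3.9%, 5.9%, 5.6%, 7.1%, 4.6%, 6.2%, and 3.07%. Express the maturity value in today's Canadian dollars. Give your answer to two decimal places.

C$507,915.60

Nominal value at maturity: C$357,486 × (1 + 10.6%)^7 ≈ C$723,677.26.
Price-level factor over 7 years: 1.039 × 1.059 × 1.056 × 1.071 × 1.046 × 1.062 × 1.0307 ≈ 1.4247982532.
Dividing the nominal maturity value by the price-level factor gives the value in today's money.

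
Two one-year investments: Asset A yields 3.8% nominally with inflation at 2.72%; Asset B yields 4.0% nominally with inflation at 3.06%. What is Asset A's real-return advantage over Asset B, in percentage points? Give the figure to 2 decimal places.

0.14

Asset A real return: 1.038/1.0272 − 1 = 1.051%.
Asset B real return: 1.040/1.0306 − 1 = 0.912%.
Difference: 1.051 − 0.912 = 0.139 pp.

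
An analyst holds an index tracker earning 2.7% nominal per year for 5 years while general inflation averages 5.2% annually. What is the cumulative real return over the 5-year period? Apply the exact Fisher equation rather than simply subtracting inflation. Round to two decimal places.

-11.33%

The annual real rate is (1+2.7%)/(1+5.2%) − 1 = -2.3764%.
Compounded over 5 years: (1 + -0.023764)^5 − 1 ≈ -0.11331.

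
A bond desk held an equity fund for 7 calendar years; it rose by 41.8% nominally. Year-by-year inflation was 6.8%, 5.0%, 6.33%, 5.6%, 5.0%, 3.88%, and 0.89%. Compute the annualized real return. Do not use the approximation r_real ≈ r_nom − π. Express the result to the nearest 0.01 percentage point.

0.33%

Cumulative inflation factor: 1.068 × 1.050 × 1.0633 × 1.056 × 1.050 × 1.0388 × 1.0089 ≈ 1.38564.
Nominal growth factor: 1.41800. Real growth factor = 1.41800 / 1.38564 ≈ 1.02336.
Annualized: 1.02336^(1/7) − 1 ≈ 0.00330.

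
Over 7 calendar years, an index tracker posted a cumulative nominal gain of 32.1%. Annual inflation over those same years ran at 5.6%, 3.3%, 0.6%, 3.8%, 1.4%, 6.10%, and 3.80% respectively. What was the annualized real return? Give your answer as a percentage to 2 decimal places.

Cumulative inflation factor: 1.056 × 1.033 × 1.006 × 1.038 × 1.014 × 1.0610 × 1.0380 ≈ 1.27207.
Nominal growth factor: 1.32100. Real growth factor = 1.32100 / 1.27207 ≈ 1.03847.
Annualized: 1.03847^(1/7) − 1 ≈ 0.00541.

0.54%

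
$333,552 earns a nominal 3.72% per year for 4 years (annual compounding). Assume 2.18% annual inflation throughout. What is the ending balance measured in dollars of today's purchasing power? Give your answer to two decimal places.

Nominal value at maturity: $333,552 × (1 + 3.72%)^4 ≈ $386,023.36.
Price-level factor over 4 years: (1 + 2.18%)^4 ≈ 1.0900931068.
Dividing the nominal maturity value by the price-level factor gives the value in today's money.

$354,119.62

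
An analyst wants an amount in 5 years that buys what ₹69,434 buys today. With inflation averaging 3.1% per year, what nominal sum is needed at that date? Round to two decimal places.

₹80,884.54

Cumulative price-level factor: (1+3.1%)^5 ≈ 1.1649125562.
Multiplying ₹69,434 by the price-level factor gives the future nominal sum.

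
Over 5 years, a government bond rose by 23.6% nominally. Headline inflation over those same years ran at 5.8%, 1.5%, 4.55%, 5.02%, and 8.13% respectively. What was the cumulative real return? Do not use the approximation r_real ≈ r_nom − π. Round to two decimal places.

Cumulative inflation factor: 1.058 × 1.015 × 1.0455 × 1.0502 × 1.0813 ≈ 1.27495.
Nominal growth factor: 1.23600. Real growth factor = 1.23600 / 1.27495 ≈ 0.96945.
Total real return ≈ -3.0552%.

-3.06%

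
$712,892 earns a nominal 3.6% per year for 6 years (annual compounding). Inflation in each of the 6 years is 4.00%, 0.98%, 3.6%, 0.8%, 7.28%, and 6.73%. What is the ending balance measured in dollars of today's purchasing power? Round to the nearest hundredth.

$701,920.63

Nominal value at maturity: $712,892 × (1 + 3.6%)^6 ≈ $881,418.73.
Price-level factor over 6 years: 1.0400 × 1.0098 × 1.036 × 1.008 × 1.0728 × 1.0673 ≈ 1.2557242101.
The maturity value deflated by that factor is the answer in today's purchasing power.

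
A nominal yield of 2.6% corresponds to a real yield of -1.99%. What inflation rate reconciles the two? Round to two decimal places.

4.68%

From (1+r_nom) = (1+r_real)(1+π), we get 1+π = (1 + 2.6%)/(1 − 1.99%) = 1.026/0.9801 ≈ 1.04683.
So π ≈ 4.6832%.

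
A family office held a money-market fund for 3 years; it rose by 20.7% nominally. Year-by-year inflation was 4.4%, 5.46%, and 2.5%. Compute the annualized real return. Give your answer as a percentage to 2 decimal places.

Cumulative inflation factor: 1.044 × 1.0546 × 1.025 ≈ 1.12853.
Nominal growth factor: 1.20700. Real growth factor = 1.20700 / 1.12853 ≈ 1.06954.
Annualized: 1.06954^(1/3) − 1 ≈ 0.02266.

2.27%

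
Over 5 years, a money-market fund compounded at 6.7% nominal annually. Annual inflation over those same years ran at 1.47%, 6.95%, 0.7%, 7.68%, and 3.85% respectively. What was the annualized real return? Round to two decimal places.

2.51%

Cumulative inflation factor: 1.0147 × 1.0695 × 1.007 × 1.0768 × 1.0385 ≈ 1.22205.
Nominal growth factor: 1.38300. Real growth factor = 1.38300 / 1.22205 ≈ 1.13170.
Annualized: 1.13170^(1/5) − 1 ≈ 0.02505.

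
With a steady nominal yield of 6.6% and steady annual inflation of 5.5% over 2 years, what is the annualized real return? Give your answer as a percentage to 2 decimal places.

With constant rates the annual real return is the same each year: (1+6.6%)/(1+5.5%) − 1 = 0.01043.

1.04%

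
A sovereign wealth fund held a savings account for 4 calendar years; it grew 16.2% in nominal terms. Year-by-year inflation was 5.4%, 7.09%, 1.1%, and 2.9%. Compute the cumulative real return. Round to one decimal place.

Cumulative inflation factor: 1.054 × 1.0709 × 1.011 × 1.029 ≈ 1.17424.
Nominal growth factor: 1.16200. Real growth factor = 1.16200 / 1.17424 ≈ 0.98958.
Total real return ≈ -1.0422%.

-1.0%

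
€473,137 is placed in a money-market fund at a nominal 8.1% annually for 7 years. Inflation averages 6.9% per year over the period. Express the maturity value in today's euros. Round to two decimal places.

Nominal value at maturity: €473,137 × (1 + 8.1%)^7 ≈ €816,143.96.
Price-level factor over 7 years: (1 + 6.9%)^7 ≈ 1.5953057718.
Dividing the nominal maturity value by the price-level factor gives the value in today's money.

€511,590.93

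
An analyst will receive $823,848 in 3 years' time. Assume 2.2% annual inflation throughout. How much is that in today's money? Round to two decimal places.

$771,781.57

Price-level factor over 3 years: (1 + 2.2%)^3 = 1.067462648.
Purchasing power today: $823,848 divided by that factor.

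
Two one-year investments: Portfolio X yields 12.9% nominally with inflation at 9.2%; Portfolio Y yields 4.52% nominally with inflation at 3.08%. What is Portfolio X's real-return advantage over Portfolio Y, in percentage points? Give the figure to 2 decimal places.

1.99

Portfolio X real return: 1.129/1.092 − 1 = 3.388%.
Portfolio Y real return: 1.0452/1.0308 − 1 = 1.397%.
Difference: 3.388 − 1.397 = 1.991 pp.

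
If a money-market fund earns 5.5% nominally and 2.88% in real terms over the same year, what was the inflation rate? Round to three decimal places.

2.547%

From (1+r_nom) = (1+r_real)(1+π), we get 1+π = (1 + 5.5%)/(1 + 2.88%) = 1.055/1.0288 ≈ 1.02547.
So π ≈ 2.5467%.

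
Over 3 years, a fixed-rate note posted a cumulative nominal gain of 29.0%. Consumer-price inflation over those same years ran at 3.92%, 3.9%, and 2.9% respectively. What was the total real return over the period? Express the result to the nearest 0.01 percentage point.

Cumulative inflation factor: 1.0392 × 1.039 × 1.029 ≈ 1.11104.
Nominal growth factor: 1.29000. Real growth factor = 1.29000 / 1.11104 ≈ 1.16107.
Total real return ≈ 16.1073%.

16.11%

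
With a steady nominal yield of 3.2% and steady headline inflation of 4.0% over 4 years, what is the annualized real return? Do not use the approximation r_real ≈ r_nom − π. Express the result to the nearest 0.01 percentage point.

-0.77%

With constant rates the annual real return is the same each year: (1+3.2%)/(1+4.0%) − 1 = -0.00769.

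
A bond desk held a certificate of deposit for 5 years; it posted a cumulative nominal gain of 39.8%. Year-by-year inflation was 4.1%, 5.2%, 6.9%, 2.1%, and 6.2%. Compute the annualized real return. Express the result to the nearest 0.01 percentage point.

Cumulative inflation factor: 1.041 × 1.052 × 1.069 × 1.021 × 1.062 ≈ 1.26939.
Nominal growth factor: 1.39800. Real growth factor = 1.39800 / 1.26939 ≈ 1.10132.
Annualized: 1.10132^(1/5) − 1 ≈ 0.01949.

1.95%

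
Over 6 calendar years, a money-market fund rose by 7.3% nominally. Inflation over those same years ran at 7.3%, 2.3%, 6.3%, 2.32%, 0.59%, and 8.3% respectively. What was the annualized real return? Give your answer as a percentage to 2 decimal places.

Cumulative inflation factor: 1.073 × 1.023 × 1.063 × 1.0232 × 1.0059 × 1.083 ≈ 1.30063.
Nominal growth factor: 1.07300. Real growth factor = 1.07300 / 1.30063 ≈ 0.82499.
Annualized: 0.82499^(1/6) − 1 ≈ -0.03156.

-3.16%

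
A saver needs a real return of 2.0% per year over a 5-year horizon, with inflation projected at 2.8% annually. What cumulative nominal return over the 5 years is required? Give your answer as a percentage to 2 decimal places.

26.76%

Required annual nominal rate: (1+2.0%)(1+2.8%) − 1 = 4.856%.
Cumulative over 5 years: (1 + 0.04856)^5 − 1 ≈ 0.26755.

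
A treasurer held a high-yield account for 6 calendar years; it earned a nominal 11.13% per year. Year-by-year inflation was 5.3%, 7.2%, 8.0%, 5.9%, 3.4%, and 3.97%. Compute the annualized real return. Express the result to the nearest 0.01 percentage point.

5.22%

Cumulative inflation factor: 1.053 × 1.072 × 1.080 × 1.059 × 1.034 × 1.0397 ≈ 1.38794.
Nominal growth factor: 1.88360. Real growth factor = 1.88360 / 1.38794 ≈ 1.35711.
Annualized: 1.35711^(1/6) − 1 ≈ 0.05221.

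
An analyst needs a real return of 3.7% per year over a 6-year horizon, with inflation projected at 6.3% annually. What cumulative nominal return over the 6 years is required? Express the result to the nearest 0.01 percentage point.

79.42%

Required annual nominal rate: (1+3.7%)(1+6.3%) − 1 = 10.2331%.
Cumulative over 6 years: (1 + 0.102331)^6 − 1 ≈ 0.79421.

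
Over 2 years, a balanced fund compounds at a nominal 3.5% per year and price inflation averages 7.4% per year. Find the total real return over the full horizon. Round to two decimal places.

-7.13%

The annual real rate is (1+3.5%)/(1+7.4%) − 1 = -3.6313%.
Compounded over 2 years: (1 + -0.036313)^2 − 1 ≈ -0.07131.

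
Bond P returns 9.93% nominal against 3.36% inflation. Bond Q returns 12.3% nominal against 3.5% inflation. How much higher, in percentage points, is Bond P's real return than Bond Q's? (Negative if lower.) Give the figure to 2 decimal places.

-2.15

Bond P real return: 1.0993/1.0336 − 1 = 6.356%.
Bond Q real return: 1.123/1.035 − 1 = 8.502%.
Difference: 6.356 − 8.502 = -2.146 pp.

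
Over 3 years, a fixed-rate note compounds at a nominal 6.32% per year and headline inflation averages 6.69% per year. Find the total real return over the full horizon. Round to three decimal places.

-1.037%

The annual real rate is (1+6.32%)/(1+6.69%) − 1 = -0.3468%.
Compounded over 3 years: (1 + -0.003468)^3 − 1 ≈ -0.01037.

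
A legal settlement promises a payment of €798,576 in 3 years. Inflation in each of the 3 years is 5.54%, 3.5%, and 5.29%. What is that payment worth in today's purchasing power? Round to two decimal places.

Price-level factor over 3 years: 1.0554 × 1.035 × 1.0529 = 1.1501237331.
Purchasing power today: €798,576 divided by that factor.

€694,339.21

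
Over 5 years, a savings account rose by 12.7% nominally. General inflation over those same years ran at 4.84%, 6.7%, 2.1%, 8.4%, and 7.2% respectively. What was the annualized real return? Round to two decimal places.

Cumulative inflation factor: 1.0484 × 1.067 × 1.021 × 1.084 × 1.072 ≈ 1.32721.
Nominal growth factor: 1.12700. Real growth factor = 1.12700 / 1.32721 ≈ 0.84915.
Annualized: 0.84915^(1/5) − 1 ≈ -0.03218.

-3.22%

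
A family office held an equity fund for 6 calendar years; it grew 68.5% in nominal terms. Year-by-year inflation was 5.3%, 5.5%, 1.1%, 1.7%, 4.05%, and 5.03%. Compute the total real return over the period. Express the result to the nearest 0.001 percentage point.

Cumulative inflation factor: 1.053 × 1.055 × 1.011 × 1.017 × 1.0405 × 1.0503 ≈ 1.24827.
Nominal growth factor: 1.68500. Real growth factor = 1.68500 / 1.24827 ≈ 1.34987.
Total real return ≈ 34.9869%.

34.987%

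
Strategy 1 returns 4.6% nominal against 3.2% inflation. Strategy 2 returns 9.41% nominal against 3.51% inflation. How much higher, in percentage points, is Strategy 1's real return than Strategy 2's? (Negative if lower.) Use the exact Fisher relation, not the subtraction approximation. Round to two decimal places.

-4.34

Strategy 1 real return: 1.046/1.032 − 1 = 1.357%.
Strategy 2 real return: 1.0941/1.0351 − 1 = 5.700%.
Difference: 1.357 − 5.700 = -4.343 pp.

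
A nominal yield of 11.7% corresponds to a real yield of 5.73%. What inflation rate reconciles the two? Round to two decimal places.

5.65%

From (1+r_nom) = (1+r_real)(1+π), we get 1+π = (1 + 11.7%)/(1 + 5.73%) = 1.117/1.0573 ≈ 1.05646.
So π ≈ 5.6465%.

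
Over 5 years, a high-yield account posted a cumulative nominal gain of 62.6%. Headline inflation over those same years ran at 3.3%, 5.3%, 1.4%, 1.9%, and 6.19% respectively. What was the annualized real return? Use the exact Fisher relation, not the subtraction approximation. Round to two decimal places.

6.38%

Cumulative inflation factor: 1.033 × 1.053 × 1.014 × 1.019 × 1.0619 ≈ 1.19351.
Nominal growth factor: 1.62600. Real growth factor = 1.62600 / 1.19351 ≈ 1.36237.
Annualized: 1.36237^(1/5) − 1 ≈ 0.06380.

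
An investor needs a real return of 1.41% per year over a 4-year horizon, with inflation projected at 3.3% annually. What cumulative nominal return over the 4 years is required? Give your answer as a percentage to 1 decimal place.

20.4%

Required annual nominal rate: (1+1.41%)(1+3.3%) − 1 = 4.75653%.
Cumulative over 4 years: (1 + 0.0475653)^4 − 1 ≈ 0.20427.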